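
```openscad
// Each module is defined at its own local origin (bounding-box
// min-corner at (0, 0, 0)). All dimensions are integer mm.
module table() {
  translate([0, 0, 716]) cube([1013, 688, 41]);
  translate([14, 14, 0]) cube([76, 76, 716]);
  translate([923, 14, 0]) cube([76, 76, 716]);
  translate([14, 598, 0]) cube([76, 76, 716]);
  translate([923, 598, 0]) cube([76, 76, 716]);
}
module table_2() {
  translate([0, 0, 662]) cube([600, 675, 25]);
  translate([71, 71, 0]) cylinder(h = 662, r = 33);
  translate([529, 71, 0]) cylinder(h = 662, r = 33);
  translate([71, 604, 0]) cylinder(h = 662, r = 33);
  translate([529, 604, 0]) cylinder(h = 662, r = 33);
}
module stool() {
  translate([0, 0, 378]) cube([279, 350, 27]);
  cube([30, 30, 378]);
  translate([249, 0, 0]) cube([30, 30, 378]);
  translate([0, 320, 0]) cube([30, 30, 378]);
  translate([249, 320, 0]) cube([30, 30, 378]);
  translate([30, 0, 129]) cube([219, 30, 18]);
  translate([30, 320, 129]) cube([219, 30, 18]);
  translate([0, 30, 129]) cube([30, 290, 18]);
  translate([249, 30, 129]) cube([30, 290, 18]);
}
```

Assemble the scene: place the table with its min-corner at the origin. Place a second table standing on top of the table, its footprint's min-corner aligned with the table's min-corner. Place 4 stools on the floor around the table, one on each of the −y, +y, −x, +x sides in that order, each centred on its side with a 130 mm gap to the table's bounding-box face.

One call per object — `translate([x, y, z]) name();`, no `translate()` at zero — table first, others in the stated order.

table();
translate([0, 0, 757]) table_2();
translate([367, -480, 0]) stool();
translate([367, 818, 0]) stool();
translate([-409, 169, 0]) stool();
translate([1143, 169, 0]) stool();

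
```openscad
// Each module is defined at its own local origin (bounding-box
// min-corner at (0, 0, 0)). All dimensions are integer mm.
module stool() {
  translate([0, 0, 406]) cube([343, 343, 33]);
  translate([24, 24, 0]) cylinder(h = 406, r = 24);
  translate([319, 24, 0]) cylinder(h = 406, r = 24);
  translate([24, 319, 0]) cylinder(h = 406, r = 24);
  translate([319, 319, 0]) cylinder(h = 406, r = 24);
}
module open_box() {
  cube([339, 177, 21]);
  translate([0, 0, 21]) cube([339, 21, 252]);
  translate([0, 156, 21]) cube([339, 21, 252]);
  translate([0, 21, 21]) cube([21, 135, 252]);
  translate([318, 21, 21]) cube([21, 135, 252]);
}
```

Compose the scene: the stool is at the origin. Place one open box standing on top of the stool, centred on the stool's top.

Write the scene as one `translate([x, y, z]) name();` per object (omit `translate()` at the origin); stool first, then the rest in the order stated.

stool();
translate([2, 83, 439]) open_box();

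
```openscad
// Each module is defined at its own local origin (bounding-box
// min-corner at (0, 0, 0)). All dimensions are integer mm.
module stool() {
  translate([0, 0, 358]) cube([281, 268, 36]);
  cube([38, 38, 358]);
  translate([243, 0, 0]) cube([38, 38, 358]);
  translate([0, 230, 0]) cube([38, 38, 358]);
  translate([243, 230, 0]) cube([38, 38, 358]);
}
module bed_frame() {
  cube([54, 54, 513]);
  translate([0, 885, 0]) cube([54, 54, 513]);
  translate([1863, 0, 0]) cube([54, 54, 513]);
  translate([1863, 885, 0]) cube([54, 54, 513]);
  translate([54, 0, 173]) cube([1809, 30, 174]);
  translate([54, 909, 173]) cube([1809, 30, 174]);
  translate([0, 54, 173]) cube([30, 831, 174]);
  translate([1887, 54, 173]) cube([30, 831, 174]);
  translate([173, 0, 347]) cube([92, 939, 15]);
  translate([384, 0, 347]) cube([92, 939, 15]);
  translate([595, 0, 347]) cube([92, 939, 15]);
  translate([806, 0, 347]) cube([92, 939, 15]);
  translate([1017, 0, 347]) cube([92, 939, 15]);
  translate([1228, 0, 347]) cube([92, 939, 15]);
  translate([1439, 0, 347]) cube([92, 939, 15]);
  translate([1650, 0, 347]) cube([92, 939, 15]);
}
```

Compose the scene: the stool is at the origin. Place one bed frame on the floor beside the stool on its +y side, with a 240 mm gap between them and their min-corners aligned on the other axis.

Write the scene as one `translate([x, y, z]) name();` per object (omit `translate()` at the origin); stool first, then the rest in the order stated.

stool();
translate([0, 508, 0]) bed_frame();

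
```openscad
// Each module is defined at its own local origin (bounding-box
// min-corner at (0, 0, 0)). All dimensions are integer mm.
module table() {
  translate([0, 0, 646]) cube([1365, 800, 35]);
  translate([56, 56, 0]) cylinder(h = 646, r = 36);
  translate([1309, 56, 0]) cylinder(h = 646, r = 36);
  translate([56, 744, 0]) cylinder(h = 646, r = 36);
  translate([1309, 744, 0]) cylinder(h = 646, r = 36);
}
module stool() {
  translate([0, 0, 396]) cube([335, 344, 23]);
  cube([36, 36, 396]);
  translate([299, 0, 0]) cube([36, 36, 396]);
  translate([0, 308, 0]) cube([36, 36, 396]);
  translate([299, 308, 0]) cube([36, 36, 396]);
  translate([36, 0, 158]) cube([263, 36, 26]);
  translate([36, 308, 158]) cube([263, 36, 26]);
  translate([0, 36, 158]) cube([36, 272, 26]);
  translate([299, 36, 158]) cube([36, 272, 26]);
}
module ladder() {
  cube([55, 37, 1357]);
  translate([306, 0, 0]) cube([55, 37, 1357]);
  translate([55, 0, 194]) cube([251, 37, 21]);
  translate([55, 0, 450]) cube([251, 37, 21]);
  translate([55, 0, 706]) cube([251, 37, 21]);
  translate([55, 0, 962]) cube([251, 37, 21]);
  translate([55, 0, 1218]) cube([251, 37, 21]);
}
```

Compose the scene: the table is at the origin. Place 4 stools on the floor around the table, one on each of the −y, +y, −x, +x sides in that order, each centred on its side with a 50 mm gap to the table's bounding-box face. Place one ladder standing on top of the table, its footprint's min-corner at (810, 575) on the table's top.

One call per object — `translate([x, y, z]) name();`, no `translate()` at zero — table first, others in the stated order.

table();
translate([515, -394, 0]) stool();
translate([515, 850, 0]) stool();
translate([-385, 228, 0]) stool();
translate([1415, 228, 0]) stool();
translate([810, 575, 681]) ladder();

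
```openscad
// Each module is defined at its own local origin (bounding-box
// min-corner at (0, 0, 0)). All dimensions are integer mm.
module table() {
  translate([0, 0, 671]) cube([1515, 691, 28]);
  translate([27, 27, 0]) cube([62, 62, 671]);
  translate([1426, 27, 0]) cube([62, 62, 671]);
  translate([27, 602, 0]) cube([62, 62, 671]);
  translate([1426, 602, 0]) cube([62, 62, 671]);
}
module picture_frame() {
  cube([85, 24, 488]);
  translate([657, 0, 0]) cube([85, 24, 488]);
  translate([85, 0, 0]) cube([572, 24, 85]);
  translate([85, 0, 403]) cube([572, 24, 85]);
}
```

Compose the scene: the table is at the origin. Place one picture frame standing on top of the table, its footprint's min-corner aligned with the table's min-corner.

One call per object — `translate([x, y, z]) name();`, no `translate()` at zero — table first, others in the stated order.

table();
translate([0, 0, 699]) picture_frame();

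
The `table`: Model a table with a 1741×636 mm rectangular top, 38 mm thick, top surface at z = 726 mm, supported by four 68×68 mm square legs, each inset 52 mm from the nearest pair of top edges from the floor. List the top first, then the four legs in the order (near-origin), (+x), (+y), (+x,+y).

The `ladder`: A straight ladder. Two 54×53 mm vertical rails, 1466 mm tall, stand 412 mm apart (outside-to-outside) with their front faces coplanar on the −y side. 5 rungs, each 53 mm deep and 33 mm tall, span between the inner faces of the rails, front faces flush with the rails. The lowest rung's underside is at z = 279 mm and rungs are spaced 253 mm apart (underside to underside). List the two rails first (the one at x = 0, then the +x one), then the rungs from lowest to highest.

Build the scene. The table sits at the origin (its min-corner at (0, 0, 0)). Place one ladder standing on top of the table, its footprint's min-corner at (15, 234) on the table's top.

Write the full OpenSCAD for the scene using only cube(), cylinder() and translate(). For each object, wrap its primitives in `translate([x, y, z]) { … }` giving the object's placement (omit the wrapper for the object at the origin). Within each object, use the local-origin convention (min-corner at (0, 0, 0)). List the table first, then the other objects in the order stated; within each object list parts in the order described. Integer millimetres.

translate([0, 0, 688]) cube([1741, 636, 38]);
translate([52, 52, 0]) cube([68, 68, 688]);
translate([1621, 52, 0]) cube([68, 68, 688]);
translate([52, 516, 0]) cube([68, 68, 688]);
translate([1621, 516, 0]) cube([68, 68, 688]);
translate([15, 234, 726]) {
  cube([54, 53, 1466]);
  translate([358, 0, 0]) cube([54, 53, 1466]);
  translate([54, 0, 279]) cube([304, 53, 33]);
  translate([54, 0, 532]) cube([304, 53, 33]);
  translate([54, 0, 785]) cube([304, 53, 33]);
  translate([54, 0, 1038]) cube([304, 53, 33]);
  translate([54, 0, 1291]) cube([304, 53, 33]);
}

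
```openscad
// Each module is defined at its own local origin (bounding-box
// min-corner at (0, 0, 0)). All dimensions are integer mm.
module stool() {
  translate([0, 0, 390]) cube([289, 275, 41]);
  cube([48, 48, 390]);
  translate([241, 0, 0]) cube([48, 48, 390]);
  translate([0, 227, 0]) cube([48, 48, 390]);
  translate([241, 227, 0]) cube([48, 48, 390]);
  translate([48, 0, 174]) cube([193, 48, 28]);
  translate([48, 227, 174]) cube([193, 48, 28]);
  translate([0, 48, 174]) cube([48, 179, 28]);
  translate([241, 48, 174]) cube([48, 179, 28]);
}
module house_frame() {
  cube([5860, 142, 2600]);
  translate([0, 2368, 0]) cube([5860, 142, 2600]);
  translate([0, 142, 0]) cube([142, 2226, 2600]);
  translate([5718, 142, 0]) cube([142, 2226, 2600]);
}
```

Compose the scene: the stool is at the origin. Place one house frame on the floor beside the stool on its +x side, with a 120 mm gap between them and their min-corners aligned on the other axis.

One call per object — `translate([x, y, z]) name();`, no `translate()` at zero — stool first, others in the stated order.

stool();
translate([409, 0, 0]) house_frame();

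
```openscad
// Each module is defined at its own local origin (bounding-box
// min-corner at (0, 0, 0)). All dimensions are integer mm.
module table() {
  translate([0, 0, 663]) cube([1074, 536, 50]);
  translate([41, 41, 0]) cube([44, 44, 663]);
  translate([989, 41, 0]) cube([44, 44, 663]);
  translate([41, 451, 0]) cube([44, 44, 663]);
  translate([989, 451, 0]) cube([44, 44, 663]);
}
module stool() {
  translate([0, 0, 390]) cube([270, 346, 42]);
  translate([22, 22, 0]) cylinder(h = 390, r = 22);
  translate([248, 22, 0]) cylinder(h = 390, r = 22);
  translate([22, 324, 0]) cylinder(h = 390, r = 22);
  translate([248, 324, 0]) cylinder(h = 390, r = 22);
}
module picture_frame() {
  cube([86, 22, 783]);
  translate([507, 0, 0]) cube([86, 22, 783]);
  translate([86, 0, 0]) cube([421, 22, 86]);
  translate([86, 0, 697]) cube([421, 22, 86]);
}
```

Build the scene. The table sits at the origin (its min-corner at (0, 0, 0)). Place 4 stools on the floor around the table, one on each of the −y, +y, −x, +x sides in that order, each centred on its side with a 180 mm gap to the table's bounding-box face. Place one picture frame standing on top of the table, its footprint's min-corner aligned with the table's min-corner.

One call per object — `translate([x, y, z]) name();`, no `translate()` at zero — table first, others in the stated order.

table();
translate([402, -526, 0]) stool();
translate([402, 716, 0]) stool();
translate([-450, 95, 0]) stool();
translate([1254, 95, 0]) stool();
translate([0, 0, 713]) picture_frame();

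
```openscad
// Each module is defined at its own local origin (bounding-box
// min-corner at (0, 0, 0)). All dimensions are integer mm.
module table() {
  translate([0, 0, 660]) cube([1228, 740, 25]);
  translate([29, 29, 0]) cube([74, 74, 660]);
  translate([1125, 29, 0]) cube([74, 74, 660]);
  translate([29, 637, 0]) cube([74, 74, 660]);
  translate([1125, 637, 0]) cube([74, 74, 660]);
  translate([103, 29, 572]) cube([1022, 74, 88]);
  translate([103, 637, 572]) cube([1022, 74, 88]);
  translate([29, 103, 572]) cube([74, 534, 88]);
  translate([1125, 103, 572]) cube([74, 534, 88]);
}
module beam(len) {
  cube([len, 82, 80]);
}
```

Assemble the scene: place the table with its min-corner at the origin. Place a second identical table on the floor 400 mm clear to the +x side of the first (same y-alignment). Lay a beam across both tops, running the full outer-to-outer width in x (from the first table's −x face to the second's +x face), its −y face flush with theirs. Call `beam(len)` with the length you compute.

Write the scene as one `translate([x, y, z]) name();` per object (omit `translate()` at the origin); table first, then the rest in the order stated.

table();
translate([1628, 0, 0]) table();
translate([0, 0, 685]) beam(2856);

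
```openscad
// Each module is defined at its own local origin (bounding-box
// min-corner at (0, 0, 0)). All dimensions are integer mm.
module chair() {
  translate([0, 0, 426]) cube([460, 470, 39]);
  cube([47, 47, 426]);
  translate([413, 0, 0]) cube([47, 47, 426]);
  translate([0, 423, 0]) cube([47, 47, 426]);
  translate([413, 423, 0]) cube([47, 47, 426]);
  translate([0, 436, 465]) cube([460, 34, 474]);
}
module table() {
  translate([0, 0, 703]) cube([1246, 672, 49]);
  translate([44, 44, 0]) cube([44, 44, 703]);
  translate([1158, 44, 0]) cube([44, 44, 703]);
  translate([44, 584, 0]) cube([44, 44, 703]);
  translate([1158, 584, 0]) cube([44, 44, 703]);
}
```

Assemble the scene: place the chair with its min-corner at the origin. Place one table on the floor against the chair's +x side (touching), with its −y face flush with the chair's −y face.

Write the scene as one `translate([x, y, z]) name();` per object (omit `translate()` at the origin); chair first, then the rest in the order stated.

chair();
translate([460, 0, 0]) table();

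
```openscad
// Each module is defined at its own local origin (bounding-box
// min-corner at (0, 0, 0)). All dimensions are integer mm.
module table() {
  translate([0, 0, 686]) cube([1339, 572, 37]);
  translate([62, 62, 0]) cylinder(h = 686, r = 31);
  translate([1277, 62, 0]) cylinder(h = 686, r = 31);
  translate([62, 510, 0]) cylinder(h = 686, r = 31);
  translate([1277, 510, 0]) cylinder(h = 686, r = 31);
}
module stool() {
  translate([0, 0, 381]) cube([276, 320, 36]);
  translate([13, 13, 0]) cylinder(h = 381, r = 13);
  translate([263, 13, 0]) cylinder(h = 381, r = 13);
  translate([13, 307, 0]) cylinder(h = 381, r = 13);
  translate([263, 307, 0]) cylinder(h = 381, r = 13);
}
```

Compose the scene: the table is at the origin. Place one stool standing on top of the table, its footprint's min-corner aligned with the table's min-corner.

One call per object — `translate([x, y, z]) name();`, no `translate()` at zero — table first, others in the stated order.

table();
translate([0, 0, 723]) stool();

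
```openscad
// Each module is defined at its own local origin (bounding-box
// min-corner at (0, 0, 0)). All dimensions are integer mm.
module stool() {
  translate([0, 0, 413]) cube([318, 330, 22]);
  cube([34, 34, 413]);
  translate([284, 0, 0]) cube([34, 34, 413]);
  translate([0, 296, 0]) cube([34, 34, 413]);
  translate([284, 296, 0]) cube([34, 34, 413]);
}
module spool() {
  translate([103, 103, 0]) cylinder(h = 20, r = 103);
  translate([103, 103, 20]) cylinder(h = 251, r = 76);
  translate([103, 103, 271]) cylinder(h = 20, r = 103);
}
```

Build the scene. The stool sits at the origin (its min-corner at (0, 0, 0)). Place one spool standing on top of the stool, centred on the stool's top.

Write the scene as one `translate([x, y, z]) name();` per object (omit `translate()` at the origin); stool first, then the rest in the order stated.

stool();
translate([56, 62, 435]) spool();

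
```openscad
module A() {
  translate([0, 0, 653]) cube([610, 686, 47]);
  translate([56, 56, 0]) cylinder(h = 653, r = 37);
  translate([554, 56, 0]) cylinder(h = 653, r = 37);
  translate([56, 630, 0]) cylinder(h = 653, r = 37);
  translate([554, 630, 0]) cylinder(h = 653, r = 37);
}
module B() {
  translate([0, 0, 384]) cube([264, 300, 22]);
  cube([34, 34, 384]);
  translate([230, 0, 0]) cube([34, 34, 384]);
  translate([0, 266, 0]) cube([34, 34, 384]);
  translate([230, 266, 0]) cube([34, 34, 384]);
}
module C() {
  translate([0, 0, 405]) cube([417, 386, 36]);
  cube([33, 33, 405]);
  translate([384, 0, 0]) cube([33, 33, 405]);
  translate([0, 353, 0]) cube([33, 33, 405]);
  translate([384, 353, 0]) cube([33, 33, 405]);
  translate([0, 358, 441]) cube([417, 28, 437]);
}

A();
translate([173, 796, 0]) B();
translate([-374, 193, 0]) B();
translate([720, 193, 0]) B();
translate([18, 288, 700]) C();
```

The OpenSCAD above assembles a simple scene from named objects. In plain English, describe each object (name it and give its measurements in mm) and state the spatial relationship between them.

A is a table with a 610×686 mm rectangular top, 47 mm thick, top surface at z = 700 mm, supported by four round legs of 74 mm diameter, each leg's bounding box inset 19 mm from the nearest pair of top edges, running from the floor.

B is a four-legged stool. The seat is a 264×300×22 mm slab whose top surface is at z = 406 mm; four square legs, each 34×34 mm in cross-section, run from the floor (z = 0) to the underside of the seat, each flush with a corner of the seat.

C is a chair. The seat is a 417×386×36 mm slab with its top at z = 441 mm, on four 33×33 mm corner legs (flush with the seat edges, standing on z = 0). A flat backrest 28 mm thick, 437 mm tall, spans the full seat width and rises from the seat top along its +y edge, rear face flush with the rear of the seat.

Three stools sit around the table at the +y, −x, +x sides. The chair is on top of the table.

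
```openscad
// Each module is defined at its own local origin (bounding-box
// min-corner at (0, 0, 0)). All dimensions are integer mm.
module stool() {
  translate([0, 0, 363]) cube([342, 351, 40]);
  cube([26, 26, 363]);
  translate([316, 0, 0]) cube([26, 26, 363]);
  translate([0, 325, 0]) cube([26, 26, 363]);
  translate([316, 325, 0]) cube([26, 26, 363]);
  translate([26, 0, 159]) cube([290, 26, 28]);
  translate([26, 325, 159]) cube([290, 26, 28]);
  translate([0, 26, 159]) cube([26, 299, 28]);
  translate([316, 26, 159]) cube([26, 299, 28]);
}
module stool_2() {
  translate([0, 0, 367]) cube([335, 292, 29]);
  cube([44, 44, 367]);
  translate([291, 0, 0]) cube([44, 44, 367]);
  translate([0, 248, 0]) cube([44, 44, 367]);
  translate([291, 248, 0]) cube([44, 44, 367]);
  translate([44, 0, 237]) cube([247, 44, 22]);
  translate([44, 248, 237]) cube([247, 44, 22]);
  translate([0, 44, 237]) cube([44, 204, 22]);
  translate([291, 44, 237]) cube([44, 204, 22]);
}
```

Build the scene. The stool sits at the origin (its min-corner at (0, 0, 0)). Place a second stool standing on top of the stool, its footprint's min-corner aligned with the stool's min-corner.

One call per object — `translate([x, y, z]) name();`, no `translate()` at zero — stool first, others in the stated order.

stool();
translate([0, 0, 403]) stool_2();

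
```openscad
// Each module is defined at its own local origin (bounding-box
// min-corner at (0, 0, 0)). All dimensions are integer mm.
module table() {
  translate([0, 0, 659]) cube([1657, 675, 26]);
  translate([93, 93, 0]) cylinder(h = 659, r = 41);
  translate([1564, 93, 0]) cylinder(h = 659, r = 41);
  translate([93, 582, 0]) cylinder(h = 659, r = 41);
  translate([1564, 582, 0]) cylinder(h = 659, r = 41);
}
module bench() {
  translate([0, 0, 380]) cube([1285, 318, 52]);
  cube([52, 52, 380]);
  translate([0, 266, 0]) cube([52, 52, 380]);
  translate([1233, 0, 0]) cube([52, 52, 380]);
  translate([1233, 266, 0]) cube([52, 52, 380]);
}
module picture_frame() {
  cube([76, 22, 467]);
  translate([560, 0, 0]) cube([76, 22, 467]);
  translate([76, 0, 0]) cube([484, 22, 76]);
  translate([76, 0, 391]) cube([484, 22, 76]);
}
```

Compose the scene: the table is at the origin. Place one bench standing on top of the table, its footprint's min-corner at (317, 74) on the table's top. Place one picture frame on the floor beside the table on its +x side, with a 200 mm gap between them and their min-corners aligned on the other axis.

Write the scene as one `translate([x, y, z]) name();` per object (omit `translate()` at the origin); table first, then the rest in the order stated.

table();
translate([317, 74, 685]) bench();
translate([1857, 0, 0]) picture_frame();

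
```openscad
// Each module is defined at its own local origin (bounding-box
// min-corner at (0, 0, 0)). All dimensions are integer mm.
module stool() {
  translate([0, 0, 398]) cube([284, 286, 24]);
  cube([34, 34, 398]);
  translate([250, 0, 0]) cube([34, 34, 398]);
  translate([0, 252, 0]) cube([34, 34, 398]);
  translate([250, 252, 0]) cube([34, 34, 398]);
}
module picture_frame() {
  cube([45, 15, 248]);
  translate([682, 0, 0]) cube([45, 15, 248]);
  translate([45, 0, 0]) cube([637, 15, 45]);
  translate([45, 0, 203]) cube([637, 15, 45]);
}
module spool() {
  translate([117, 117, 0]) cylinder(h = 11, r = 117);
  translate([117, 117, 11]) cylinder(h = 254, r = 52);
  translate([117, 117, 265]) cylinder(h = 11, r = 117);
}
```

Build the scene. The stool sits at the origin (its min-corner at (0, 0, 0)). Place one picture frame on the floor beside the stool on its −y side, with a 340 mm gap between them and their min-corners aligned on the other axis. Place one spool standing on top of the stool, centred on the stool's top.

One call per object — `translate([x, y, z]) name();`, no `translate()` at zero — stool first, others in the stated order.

stool();
translate([0, -355, 0]) picture_frame();
translate([25, 26, 422]) spool();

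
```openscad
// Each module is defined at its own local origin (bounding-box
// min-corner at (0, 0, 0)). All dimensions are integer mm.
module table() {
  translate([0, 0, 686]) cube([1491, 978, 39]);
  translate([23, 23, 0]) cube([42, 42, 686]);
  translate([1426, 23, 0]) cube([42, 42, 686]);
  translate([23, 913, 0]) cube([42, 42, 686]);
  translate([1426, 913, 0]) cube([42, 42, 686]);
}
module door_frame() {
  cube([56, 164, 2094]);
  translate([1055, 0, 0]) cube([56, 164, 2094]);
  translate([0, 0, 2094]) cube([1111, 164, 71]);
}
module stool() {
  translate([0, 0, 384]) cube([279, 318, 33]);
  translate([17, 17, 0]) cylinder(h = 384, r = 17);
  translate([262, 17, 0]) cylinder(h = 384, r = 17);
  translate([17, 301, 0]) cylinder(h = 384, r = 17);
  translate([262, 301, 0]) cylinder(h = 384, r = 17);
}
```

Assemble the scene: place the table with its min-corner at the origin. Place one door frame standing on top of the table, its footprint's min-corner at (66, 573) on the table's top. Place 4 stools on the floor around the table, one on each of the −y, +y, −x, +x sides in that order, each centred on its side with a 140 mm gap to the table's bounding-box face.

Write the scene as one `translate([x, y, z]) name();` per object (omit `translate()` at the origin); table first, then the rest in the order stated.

table();
translate([66, 573, 725]) door_frame();
translate([606, -458, 0]) stool();
translate([606, 1118, 0]) stool();
translate([-419, 330, 0]) stool();
translate([1631, 330, 0]) stool();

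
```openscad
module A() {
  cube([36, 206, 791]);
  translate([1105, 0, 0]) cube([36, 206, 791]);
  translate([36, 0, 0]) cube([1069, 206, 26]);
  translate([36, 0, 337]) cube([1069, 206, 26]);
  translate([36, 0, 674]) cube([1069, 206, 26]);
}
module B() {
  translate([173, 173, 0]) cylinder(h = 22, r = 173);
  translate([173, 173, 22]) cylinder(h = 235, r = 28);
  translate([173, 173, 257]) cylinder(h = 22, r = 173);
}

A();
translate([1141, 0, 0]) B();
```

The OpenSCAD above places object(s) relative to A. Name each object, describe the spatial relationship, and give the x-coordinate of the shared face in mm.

A is a bookshelf. B is a spool. The spool is against the bookshelf's +x side, with their −y faces flush. The x-coordinate of the shared face is 1141 mm.

The bookshelf's +x face and the spool's −x face are both at x = 1141 mm.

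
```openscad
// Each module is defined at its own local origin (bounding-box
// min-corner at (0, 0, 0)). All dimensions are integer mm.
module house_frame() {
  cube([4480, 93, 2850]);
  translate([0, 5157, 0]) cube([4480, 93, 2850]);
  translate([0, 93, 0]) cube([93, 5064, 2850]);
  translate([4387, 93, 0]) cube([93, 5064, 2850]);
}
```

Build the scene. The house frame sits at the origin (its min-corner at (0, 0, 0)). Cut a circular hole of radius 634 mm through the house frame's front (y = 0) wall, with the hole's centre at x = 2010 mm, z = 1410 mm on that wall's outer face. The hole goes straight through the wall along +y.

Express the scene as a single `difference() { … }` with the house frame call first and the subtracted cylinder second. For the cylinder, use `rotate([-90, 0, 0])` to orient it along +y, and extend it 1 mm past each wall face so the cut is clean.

difference() {
  house_frame();
  translate([2010, -1, 1410]) rotate([-90, 0, 0]) cylinder(h = 95, r = 634);
}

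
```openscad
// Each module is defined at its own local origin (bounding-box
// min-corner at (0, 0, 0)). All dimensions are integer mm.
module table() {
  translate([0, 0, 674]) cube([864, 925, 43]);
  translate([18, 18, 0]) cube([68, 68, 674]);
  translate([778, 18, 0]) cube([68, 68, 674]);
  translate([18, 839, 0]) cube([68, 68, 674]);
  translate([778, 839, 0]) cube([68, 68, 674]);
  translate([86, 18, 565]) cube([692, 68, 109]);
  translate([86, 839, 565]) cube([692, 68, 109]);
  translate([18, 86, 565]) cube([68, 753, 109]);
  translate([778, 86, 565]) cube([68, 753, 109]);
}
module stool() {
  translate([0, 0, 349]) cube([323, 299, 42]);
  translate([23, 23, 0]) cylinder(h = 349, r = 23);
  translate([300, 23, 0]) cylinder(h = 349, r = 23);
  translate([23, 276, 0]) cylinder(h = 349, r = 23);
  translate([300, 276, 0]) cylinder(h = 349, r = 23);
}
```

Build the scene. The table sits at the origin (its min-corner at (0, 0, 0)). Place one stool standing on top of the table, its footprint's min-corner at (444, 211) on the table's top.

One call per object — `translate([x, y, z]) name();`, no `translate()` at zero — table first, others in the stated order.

table();
translate([444, 211, 717]) stool();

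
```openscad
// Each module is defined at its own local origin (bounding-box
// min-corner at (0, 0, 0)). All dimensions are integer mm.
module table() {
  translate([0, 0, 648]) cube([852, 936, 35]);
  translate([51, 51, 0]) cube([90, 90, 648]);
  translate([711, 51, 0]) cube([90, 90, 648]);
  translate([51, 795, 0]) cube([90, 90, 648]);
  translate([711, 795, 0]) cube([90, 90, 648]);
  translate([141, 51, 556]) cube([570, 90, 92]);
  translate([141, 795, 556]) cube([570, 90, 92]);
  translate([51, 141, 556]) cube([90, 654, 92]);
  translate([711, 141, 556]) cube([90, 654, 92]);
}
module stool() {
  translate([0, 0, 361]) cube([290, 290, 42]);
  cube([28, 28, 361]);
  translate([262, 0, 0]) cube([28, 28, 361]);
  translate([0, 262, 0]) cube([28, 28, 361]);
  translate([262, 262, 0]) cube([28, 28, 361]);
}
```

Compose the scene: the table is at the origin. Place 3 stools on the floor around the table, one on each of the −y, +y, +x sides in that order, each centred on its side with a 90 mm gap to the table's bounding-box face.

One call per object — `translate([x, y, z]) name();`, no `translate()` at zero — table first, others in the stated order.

table();
translate([281, -380, 0]) stool();
translate([281, 1026, 0]) stool();
translate([942, 323, 0]) stool();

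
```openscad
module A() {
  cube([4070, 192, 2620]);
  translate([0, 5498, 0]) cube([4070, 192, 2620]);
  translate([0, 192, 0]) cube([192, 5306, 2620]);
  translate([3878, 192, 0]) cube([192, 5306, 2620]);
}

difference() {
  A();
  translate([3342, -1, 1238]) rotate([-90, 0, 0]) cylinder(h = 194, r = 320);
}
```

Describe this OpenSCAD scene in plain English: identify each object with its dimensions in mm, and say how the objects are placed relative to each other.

A is the wall frame of a small rectangular building: four walls, each 2620 mm tall and 192 mm thick, enclosing a footprint 4070 mm (x) by 5690 mm (y) outside-to-outside, with no floor or roof. The front and back walls (the −y and +y sides) span the full width; the two side walls fit between them.

The house frame has a circular hole of radius 320 mm through its front wall, centred at (x = 3342, z = 1238).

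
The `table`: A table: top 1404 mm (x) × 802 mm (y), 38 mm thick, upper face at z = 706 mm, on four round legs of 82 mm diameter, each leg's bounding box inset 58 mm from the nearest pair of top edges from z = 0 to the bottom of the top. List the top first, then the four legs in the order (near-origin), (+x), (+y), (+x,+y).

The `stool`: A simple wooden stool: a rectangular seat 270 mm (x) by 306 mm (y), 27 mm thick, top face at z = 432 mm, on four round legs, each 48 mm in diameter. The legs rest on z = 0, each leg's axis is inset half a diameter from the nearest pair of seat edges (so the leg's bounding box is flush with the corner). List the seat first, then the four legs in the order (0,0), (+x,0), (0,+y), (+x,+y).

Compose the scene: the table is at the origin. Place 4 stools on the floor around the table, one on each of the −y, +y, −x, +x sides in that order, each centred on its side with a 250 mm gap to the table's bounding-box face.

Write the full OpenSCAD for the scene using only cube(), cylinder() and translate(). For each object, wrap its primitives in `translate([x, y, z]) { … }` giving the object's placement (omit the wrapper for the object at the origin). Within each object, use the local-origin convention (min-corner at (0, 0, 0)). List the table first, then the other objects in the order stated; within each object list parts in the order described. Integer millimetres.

translate([0, 0, 668]) cube([1404, 802, 38]);
translate([99, 99, 0]) cylinder(h = 668, r = 41);
translate([1305, 99, 0]) cylinder(h = 668, r = 41);
translate([99, 703, 0]) cylinder(h = 668, r = 41);
translate([1305, 703, 0]) cylinder(h = 668, r = 41);
translate([567, -556, 0]) {
  translate([0, 0, 405]) cube([270, 306, 27]);
  translate([24, 24, 0]) cylinder(h = 405, r = 24);
  translate([246, 24, 0]) cylinder(h = 405, r = 24);
  translate([24, 282, 0]) cylinder(h = 405, r = 24);
  translate([246, 282, 0]) cylinder(h = 405, r = 24);
}
translate([567, 1052, 0]) {
  translate([0, 0, 405]) cube([270, 306, 27]);
  translate([24, 24, 0]) cylinder(h = 405, r = 24);
  translate([246, 24, 0]) cylinder(h = 405, r = 24);
  translate([24, 282, 0]) cylinder(h = 405, r = 24);
  translate([246, 282, 0]) cylinder(h = 405, r = 24);
}
translate([-520, 248, 0]) {
  translate([0, 0, 405]) cube([270, 306, 27]);
  translate([24, 24, 0]) cylinder(h = 405, r = 24);
  translate([246, 24, 0]) cylinder(h = 405, r = 24);
  translate([24, 282, 0]) cylinder(h = 405, r = 24);
  translate([246, 282, 0]) cylinder(h = 405, r = 24);
}
translate([1654, 248, 0]) {
  translate([0, 0, 405]) cube([270, 306, 27]);
  translate([24, 24, 0]) cylinder(h = 405, r = 24);
  translate([246, 24, 0]) cylinder(h = 405, r = 24);
  translate([24, 282, 0]) cylinder(h = 405, r = 24);
  translate([246, 282, 0]) cylinder(h = 405, r = 24);
}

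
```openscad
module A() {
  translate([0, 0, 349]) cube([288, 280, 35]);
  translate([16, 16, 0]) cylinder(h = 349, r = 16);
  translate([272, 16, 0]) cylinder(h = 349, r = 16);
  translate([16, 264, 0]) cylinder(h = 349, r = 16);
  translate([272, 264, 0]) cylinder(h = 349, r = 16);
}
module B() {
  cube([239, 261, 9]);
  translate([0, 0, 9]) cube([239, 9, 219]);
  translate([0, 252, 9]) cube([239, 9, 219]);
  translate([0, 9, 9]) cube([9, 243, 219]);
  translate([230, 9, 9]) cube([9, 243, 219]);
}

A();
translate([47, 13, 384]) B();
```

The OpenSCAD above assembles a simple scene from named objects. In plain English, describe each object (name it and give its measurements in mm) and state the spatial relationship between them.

A is a four-legged stool. The seat is 288×280 mm, 35 mm thick, top at z = 384 mm. It stands on four round legs, each 32 mm in diameter, from z = 0 to the seat underside, each leg's axis is inset half a diameter from the nearest pair of seat edges (so the leg's bounding box is flush with the corner).

B is an open storage box with external size 239×261×228 mm and wall thickness 9 mm (the base is also 9 mm thick). The base covers the whole footprint; the four walls stand on the base, with the y-facing walls full-width and the x-facing walls fitting between their inner faces.

The open box is on top of the stool.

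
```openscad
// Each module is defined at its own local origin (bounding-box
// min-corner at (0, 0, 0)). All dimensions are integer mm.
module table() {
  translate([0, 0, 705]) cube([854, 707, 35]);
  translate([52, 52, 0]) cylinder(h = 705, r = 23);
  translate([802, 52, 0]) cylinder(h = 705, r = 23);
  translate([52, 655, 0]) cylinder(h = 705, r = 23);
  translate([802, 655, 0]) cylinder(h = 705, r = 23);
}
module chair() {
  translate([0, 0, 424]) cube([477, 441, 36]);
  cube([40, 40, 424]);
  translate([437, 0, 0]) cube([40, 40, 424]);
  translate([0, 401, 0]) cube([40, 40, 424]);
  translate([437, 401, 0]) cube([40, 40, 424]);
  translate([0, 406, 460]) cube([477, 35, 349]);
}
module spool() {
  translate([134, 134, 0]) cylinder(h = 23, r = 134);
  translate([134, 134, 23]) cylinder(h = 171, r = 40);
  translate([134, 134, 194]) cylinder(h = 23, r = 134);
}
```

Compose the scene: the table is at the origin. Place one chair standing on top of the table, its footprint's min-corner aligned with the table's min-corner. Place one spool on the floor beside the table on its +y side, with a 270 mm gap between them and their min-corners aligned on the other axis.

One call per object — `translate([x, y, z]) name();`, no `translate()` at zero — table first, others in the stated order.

table();
translate([0, 0, 740]) chair();
translate([0, 977, 0]) spool();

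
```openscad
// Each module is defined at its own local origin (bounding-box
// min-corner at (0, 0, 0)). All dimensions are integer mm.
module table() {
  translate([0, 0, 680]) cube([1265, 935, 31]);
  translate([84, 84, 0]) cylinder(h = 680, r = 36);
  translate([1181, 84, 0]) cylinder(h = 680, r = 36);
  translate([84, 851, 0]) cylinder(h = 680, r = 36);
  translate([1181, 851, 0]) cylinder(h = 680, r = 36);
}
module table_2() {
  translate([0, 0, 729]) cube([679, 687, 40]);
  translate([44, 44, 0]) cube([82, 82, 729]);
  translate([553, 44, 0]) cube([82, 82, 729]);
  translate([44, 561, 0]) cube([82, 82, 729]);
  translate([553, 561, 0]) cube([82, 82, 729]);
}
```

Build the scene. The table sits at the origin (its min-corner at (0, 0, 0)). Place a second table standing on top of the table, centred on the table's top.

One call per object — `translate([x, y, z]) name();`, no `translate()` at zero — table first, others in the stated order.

table();
translate([293, 124, 711]) table_2();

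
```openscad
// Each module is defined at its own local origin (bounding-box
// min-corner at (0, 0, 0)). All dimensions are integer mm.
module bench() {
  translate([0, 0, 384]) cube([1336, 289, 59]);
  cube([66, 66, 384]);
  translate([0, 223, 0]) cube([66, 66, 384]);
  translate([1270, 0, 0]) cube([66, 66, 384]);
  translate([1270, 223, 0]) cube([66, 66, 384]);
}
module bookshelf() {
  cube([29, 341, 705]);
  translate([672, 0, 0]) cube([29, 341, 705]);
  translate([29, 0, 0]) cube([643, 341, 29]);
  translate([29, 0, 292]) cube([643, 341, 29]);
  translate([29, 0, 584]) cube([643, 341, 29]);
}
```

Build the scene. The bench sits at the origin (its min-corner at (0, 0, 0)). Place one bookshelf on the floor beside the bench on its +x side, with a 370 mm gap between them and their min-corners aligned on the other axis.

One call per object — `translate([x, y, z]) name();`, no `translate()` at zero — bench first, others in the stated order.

bench();
translate([1706, 0, 0]) bookshelf();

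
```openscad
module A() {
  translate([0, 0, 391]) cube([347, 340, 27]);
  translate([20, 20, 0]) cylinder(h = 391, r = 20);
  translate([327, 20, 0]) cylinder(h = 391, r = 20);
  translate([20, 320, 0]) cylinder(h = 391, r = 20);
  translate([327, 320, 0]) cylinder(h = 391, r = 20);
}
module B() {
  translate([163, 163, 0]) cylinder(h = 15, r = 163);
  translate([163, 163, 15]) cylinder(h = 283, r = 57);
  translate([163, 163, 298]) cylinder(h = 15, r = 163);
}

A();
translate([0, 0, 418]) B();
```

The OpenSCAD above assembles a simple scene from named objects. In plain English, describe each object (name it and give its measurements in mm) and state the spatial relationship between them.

A is a simple wooden stool: a rectangular seat 347 mm (x) by 340 mm (y), 27 mm thick, top face at z = 418 mm, on four round legs, each 40 mm in diameter. The legs rest on z = 0, each leg's axis is inset half a diameter from the nearest pair of seat edges (so the leg's bounding box is flush with the corner).

B is a spool: two coaxial disc flanges of radius 163 mm and thickness 15 mm, joined by a core cylinder of radius 57 mm and height 283 mm. The lower flange rests on z = 0 and the three cylinders share a vertical axis.

The spool is on top of the stool.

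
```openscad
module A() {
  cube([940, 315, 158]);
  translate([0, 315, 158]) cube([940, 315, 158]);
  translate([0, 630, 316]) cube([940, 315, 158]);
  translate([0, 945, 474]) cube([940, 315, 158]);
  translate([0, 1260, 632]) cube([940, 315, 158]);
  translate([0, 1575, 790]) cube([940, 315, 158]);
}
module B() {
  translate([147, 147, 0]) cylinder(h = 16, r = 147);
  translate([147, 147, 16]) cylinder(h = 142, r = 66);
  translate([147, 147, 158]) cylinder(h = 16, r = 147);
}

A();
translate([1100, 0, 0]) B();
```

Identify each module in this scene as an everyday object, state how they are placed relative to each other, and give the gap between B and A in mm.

A is a staircase. B is a spool. The spool is on the floor beside the staircase on its +x side. The gap between the spool and the staircase is 160 mm.

The spool's nearest face is 160 mm from the staircase's +x face.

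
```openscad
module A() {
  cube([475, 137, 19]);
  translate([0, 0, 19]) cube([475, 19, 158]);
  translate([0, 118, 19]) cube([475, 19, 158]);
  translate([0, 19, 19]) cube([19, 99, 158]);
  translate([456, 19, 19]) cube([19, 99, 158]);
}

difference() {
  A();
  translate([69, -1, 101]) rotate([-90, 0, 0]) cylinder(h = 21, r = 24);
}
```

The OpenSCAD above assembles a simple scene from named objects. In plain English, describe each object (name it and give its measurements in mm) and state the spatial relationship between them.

A is an open-topped rectangular box: outside dimensions 475×137×177 mm, with a uniform wall and base thickness of 19 mm. The base is a full 475×137 slab on the floor; four walls sit on top of the base. The front and back walls (the −y and +y sides) span the full width; the two side walls fit between them.

The open box has a circular hole of radius 24 mm through its front wall, centred at (x = 69, z = 101).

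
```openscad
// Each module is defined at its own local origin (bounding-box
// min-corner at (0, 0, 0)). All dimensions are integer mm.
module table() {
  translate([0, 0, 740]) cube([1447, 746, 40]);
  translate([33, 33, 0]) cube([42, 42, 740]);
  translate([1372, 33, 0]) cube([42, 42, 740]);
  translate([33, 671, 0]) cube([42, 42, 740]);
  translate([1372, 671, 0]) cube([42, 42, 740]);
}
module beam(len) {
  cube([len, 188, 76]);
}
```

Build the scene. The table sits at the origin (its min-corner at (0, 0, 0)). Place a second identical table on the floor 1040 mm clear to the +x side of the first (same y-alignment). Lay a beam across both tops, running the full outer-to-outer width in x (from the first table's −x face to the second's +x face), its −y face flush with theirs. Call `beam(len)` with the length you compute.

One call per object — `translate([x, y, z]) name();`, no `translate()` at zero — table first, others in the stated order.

table();
translate([2487, 0, 0]) table();
translate([0, 0, 780]) beam(3934);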